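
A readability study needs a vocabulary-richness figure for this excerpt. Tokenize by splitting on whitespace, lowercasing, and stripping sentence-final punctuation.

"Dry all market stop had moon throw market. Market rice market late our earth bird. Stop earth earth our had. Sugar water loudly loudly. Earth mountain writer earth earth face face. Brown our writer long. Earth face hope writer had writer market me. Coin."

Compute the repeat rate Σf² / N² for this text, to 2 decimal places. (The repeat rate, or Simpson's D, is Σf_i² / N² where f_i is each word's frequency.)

0.07

Frequencies: earth:7, market:5, writer:4, had:3, our:3, face:3, stop:2, loudly:2, dry:1, all:1, moon:1, throw:1, rice:1, late:1, bird:1, sugar:1, water:1, mountain:1, brown:1, long:1, … (3 more, each freq 1)
Σf² = 140; N² = 1936
Repeat rate = 140 / 1936 = 0.07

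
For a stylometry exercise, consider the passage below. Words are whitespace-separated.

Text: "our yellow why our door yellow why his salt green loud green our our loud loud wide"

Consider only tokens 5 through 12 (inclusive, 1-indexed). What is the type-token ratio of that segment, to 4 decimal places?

Segment tokens 5–12: door, yellow, why, his, salt, green, loud, green
Segment N = 8, segment V = 7.
TTR = 7 / 8 = 0.8750

0.8750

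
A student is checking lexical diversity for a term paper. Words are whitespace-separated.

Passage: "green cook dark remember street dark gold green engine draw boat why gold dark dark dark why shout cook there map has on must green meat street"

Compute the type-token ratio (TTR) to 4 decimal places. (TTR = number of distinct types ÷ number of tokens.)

0.6296

N = 27 tokens, V = 17 types.
TTR = V / N = 17 / 27 = 0.6296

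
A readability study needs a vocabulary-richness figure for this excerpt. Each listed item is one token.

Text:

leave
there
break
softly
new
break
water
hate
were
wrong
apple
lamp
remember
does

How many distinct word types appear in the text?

Distinct types: {apple, break, does, hate, lamp, leave, new, remember, softly, there, water, were, wrong}
V = 13

13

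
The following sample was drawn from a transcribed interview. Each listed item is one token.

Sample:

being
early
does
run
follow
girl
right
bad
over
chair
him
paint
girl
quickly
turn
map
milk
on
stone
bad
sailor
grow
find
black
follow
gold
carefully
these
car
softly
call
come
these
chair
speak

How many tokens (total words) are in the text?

Tokens: being, early, does, run, follow, girl, right, bad, over, chair, him, paint, girl, quickly, turn, map, milk, on, stone, bad, sailor, grow, find, black, follow, gold, carefully, these, car, softly, call, come, these, chair, speak
N = 35

35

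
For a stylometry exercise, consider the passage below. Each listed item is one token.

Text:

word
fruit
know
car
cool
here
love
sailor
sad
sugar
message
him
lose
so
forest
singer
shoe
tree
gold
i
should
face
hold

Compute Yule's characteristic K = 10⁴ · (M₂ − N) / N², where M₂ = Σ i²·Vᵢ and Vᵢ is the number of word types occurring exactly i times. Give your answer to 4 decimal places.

0.0000

Frequencies: word:1, fruit:1, know:1, car:1, cool:1, here:1, love:1, sailor:1, sad:1, sugar:1, message:1, him:1, lose:1, so:1, forest:1, singer:1, shoe:1, tree:1, gold:1, i:1, … (3 more, each freq 1)
N = 23. Frequency spectrum: V_1=23
M₂ = 1²·23 = 23
K = 10000 × (23 − 23) / 23² = 0.0000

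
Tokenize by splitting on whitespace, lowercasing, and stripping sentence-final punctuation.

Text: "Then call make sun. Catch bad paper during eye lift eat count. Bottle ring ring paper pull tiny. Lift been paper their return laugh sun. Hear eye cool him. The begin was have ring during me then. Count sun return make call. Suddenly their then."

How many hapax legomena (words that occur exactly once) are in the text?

Frequencies: then:3, sun:3, paper:3, ring:3, call:2, make:2, during:2, eye:2, lift:2, count:2, their:2, return:2, catch:1, bad:1, eat:1, bottle:1, pull:1, tiny:1, been:1, laugh:1, … (9 more, each freq 1)
Hapax (freq=1): bad, been, begin, bottle, catch, cool, eat, have, hear, him, laugh, me, pull, suddenly, the, tiny, was

17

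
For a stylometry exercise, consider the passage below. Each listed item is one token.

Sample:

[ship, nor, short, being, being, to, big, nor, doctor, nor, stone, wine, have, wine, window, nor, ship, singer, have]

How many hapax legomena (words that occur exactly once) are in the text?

Frequencies: nor:4, ship:2, being:2, wine:2, have:2, short:1, to:1, big:1, doctor:1, stone:1, window:1, singer:1
Hapax (freq=1): big, doctor, short, singer, stone, to, window

7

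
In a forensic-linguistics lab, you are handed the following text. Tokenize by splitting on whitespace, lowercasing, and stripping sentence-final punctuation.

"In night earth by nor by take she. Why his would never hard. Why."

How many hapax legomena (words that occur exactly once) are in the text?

10

Frequencies: by:2, why:2, in:1, night:1, earth:1, nor:1, take:1, she:1, his:1, would:1, never:1, hard:1
Hapax (freq=1): earth, hard, his, in, never, night, nor, she, take, would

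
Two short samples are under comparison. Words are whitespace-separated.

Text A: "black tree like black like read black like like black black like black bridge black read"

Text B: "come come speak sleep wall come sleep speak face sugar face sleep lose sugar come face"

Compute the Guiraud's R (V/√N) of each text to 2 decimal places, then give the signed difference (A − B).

A: V=5, N=16, R=1.25
B: V=7, N=16, R=1.75
Difference = 1.25 − 1.75 = -0.50

-0.50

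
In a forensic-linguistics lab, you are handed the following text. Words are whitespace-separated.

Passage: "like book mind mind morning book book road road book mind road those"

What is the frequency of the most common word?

4

Frequencies: book:4, mind:3, road:3, like:1, morning:1, those:1
Most common: 'book' with frequency 4.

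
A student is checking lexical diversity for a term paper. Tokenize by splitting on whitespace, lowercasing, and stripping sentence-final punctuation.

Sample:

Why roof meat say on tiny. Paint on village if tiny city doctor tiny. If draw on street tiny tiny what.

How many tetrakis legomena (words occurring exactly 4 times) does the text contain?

0

Frequencies: tiny:5, on:3, if:2, why:1, roof:1, meat:1, say:1, paint:1, village:1, city:1, doctor:1, draw:1, street:1, what:1
Words with frequency 4: (none)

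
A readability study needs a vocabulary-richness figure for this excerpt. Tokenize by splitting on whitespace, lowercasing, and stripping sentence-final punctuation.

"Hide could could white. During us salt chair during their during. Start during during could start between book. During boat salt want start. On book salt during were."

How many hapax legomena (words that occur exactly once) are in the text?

Frequencies: during:7, could:3, salt:3, start:3, book:2, hide:1, white:1, us:1, chair:1, their:1, between:1, boat:1, want:1, on:1, were:1
Hapax (freq=1): between, boat, chair, hide, on, their, us, want, were, white

10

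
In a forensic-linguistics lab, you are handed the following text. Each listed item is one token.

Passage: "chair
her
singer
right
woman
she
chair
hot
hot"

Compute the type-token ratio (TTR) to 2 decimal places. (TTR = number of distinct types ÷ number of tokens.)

0.78

N = 9 tokens, V = 7 types.
TTR = V / N = 7 / 9 = 0.78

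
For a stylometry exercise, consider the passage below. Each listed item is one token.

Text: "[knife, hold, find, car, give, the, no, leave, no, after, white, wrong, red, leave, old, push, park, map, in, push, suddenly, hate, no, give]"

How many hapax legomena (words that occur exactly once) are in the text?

Frequencies: no:3, give:2, leave:2, push:2, knife:1, hold:1, find:1, car:1, the:1, after:1, white:1, wrong:1, red:1, old:1, park:1, map:1, in:1, suddenly:1, hate:1
Hapax (freq=1): after, car, find, hate, hold, in, knife, map, old, park, red, suddenly, the, white, wrong

15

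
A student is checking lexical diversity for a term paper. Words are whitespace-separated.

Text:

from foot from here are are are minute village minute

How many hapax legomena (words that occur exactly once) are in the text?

3

Frequencies: are:3, from:2, minute:2, foot:1, here:1, village:1
Hapax (freq=1): foot, here, village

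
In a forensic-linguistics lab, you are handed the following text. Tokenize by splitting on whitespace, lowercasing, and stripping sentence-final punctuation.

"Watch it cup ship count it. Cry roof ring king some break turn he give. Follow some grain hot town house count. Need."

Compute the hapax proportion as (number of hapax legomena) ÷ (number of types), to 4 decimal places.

0.8500

Frequencies: it:2, count:2, some:2, watch:1, cup:1, ship:1, cry:1, roof:1, ring:1, king:1, break:1, turn:1, he:1, give:1, follow:1, grain:1, hot:1, town:1, house:1, need:1
Hapax count = 17; type count = 20.
Ratio = 17 / 20 = 0.8500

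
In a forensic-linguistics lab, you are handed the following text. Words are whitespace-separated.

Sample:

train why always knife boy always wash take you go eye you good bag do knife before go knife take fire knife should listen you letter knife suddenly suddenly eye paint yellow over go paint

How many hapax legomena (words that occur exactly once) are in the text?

Frequencies: knife:5, you:3, go:3, always:2, take:2, eye:2, suddenly:2, paint:2, train:1, why:1, boy:1, wash:1, good:1, bag:1, do:1, before:1, fire:1, should:1, listen:1, letter:1, … (2 more, each freq 1)
Hapax (freq=1): bag, before, boy, do, fire, good, letter, listen, over, should, train, wash, why, yellow

14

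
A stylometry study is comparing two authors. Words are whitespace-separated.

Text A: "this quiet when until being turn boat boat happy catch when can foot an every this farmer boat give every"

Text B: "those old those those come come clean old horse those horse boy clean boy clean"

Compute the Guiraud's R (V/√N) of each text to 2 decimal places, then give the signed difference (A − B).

A: V=15, N=20, R=3.35
B: V=6, N=15, R=1.55
Difference = 3.35 − 1.55 = 1.80

1.80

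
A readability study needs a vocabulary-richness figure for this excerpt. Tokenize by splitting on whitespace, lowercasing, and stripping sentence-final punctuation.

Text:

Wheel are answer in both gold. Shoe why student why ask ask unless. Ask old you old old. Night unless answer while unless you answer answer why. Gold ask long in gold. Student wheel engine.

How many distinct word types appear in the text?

Distinct types: {answer, are, ask, both, engine, gold, in, long, night, old, shoe, student, unless, wheel, while, why, you}
V = 17

17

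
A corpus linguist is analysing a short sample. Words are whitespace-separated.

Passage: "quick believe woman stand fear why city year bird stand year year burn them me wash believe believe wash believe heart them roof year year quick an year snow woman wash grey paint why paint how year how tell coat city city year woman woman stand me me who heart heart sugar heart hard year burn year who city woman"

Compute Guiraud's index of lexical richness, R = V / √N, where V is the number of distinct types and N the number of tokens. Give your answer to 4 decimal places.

3.2275

N = 60, V = 25.
√N = 7.745967
R = 25 / 7.745967 = 3.2275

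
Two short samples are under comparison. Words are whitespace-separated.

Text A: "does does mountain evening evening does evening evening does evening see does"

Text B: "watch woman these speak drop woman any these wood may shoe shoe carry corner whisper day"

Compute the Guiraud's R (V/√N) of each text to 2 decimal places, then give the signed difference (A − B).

A: V=4, N=12, R=1.15
B: V=13, N=16, R=3.25
Difference = 1.15 − 3.25 = -2.10

-2.10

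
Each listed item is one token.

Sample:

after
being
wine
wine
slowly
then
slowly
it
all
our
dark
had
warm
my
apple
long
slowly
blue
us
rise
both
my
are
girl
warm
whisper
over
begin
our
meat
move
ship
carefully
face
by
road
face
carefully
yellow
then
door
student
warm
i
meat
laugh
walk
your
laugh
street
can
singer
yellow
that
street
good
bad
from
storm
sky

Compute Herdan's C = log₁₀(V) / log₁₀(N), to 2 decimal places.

N = 60, V = 46.
log₁₀(V) = 1.662758, log₁₀(N) = 1.778151
C = 1.662758 / 1.778151 = 0.94

0.94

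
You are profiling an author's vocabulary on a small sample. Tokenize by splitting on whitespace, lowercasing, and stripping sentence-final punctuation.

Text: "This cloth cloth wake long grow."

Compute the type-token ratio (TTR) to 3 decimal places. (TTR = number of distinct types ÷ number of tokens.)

N = 6 tokens, V = 5 types.
TTR = V / N = 5 / 6 = 0.833

0.833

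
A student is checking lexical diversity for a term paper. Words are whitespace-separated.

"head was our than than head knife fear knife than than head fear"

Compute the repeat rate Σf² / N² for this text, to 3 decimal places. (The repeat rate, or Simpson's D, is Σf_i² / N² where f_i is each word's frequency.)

Frequencies: than:4, head:3, knife:2, fear:2, was:1, our:1
Σf² = 35; N² = 169
Repeat rate = 35 / 169 = 0.207

0.207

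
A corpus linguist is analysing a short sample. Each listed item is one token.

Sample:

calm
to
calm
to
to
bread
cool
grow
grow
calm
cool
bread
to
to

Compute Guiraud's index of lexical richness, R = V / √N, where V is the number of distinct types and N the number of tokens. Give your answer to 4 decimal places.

N = 14, V = 5.
√N = 3.741657
R = 5 / 3.741657 = 1.3363

1.3363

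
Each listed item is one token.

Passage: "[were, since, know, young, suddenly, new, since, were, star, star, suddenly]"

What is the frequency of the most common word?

Frequencies: were:2, since:2, suddenly:2, star:2, know:1, young:1, new:1
Most common: 'were' with frequency 2.

2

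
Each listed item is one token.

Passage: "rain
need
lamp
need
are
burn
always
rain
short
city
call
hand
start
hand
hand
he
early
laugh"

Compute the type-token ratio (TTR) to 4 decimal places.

0.7778

N = 18 tokens, V = 14 types.
TTR = V / N = 14 / 18 = 0.7778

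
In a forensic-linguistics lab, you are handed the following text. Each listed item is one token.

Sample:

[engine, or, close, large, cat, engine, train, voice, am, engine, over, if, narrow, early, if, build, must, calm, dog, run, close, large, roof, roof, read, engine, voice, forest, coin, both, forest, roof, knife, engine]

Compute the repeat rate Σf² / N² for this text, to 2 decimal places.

Frequencies: engine:5, roof:3, close:2, large:2, voice:2, if:2, forest:2, or:1, cat:1, train:1, am:1, over:1, narrow:1, early:1, build:1, must:1, calm:1, dog:1, run:1, read:1, … (3 more, each freq 1)
Σf² = 70; N² = 1156
Repeat rate = 70 / 1156 = 0.06

0.06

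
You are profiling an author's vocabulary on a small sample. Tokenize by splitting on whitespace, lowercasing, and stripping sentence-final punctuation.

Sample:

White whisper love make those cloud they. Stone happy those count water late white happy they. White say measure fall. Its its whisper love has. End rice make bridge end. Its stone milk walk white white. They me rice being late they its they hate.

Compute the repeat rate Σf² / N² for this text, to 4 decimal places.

Frequencies: white:5, they:5, its:4, whisper:2, love:2, make:2, those:2, stone:2, happy:2, late:2, end:2, rice:2, cloud:1, count:1, water:1, say:1, measure:1, fall:1, has:1, bridge:1, … (5 more, each freq 1)
Σf² = 115; N² = 2025
Repeat rate = 115 / 2025 = 0.0568

0.0568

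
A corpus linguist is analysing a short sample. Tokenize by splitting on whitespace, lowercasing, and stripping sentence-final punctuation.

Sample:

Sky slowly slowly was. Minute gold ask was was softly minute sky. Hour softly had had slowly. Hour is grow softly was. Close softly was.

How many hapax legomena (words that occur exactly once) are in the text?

Frequencies: was:5, softly:4, slowly:3, sky:2, minute:2, hour:2, had:2, gold:1, ask:1, is:1, grow:1, close:1
Hapax (freq=1): ask, close, gold, grow, is

5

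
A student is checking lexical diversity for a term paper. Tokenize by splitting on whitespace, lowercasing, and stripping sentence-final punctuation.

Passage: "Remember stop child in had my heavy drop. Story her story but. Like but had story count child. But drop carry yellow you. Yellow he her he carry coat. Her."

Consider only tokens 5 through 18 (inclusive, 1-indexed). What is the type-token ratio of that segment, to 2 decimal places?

0.71

Segment tokens 5–18: had, my, heavy, drop, story, her, story, but, like, but, had, story, count, child
Segment N = 14, segment V = 10.
TTR = 10 / 14 = 0.71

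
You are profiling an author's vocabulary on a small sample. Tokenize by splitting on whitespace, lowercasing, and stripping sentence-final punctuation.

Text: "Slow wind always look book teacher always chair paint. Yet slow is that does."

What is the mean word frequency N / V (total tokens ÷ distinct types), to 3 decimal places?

1.167

N = 14 tokens, V = 12 types.
Mean frequency = N / V = 14 / 12 = 1.167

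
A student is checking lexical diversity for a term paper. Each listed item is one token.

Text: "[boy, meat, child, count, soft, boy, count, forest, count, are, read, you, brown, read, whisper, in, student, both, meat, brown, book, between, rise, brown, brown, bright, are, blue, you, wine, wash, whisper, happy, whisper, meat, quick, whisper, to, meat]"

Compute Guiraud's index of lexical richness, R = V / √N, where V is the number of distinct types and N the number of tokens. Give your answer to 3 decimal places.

3.843

N = 39, V = 24.
√N = 6.244998
R = 24 / 6.244998 = 3.843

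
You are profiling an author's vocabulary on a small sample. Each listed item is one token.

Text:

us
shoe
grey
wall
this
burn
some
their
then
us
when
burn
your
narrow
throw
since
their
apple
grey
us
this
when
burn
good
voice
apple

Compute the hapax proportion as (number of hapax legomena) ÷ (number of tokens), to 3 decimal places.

Frequencies: us:3, burn:3, grey:2, this:2, their:2, when:2, apple:2, shoe:1, wall:1, some:1, then:1, your:1, narrow:1, throw:1, since:1, good:1, voice:1
Hapax count = 10; token count = 26.
Ratio = 10 / 26 = 0.385

0.385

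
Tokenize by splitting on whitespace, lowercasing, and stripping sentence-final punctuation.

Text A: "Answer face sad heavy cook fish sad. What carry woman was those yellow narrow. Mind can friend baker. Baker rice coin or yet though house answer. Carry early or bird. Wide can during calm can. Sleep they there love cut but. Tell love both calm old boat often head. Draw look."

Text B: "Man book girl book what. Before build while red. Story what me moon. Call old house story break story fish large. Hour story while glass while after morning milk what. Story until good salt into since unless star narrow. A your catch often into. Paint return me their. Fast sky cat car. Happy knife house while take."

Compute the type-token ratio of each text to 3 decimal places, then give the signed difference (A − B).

TTR(A) = 42/51 = 0.824
TTR(B) = 44/57 = 0.772
Difference = 0.824 − 0.772 = 0.052

0.052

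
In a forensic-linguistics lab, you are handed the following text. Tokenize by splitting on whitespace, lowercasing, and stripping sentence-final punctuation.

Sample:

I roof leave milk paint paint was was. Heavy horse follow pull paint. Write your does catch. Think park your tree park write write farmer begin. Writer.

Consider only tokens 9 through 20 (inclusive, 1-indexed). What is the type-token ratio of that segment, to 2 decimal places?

Segment tokens 9–20: heavy, horse, follow, pull, paint, write, your, does, catch, think, park, your
Segment N = 12, segment V = 11.
TTR = 11 / 12 = 0.92

0.92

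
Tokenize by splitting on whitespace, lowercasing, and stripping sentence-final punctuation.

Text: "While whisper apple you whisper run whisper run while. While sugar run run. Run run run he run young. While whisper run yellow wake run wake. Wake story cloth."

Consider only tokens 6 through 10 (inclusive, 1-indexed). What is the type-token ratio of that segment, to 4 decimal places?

0.6000

Segment tokens 6–10: run, whisper, run, while, while
Segment N = 5, segment V = 3.
TTR = 3 / 5 = 0.6000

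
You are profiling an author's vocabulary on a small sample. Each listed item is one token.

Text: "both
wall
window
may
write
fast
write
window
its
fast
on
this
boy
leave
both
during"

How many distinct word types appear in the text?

Distinct types: {both, boy, during, fast, its, leave, may, on, this, wall, window, write}
V = 12

12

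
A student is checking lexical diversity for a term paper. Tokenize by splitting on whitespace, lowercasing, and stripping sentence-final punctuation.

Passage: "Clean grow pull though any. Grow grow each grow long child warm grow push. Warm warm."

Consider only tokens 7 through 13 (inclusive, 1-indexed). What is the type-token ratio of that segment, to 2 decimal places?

0.71

Segment tokens 7–13: grow, each, grow, long, child, warm, grow
Segment N = 7, segment V = 5.
TTR = 5 / 7 = 0.71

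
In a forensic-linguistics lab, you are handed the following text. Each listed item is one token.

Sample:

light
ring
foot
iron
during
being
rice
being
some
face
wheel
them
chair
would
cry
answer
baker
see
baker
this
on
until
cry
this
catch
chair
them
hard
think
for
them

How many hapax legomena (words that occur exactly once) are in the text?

Frequencies: them:3, being:2, chair:2, cry:2, baker:2, this:2, light:1, ring:1, foot:1, iron:1, during:1, rice:1, some:1, face:1, wheel:1, would:1, answer:1, see:1, on:1, until:1, … (4 more, each freq 1)
Hapax (freq=1): answer, catch, during, face, foot, for, hard, iron, light, on, rice, ring, see, some, think, until, wheel, would

18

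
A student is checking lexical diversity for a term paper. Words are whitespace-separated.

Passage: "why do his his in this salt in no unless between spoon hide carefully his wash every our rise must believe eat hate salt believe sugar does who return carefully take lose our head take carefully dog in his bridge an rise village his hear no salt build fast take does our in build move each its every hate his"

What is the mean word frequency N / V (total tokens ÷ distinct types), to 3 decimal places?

1.622

N = 60 tokens, V = 37 types.
Mean frequency = N / V = 60 / 37 = 1.622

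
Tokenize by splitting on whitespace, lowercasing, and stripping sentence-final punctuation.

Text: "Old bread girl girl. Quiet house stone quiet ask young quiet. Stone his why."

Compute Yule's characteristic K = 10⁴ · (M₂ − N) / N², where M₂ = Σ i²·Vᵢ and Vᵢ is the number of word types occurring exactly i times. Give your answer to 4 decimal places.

Frequencies: quiet:3, girl:2, stone:2, old:1, bread:1, house:1, ask:1, young:1, his:1, why:1
N = 14. Frequency spectrum: V_1=7, V_2=2, V_3=1
M₂ = 1²·7 + 2²·2 + 3²·1 = 24
K = 10000 × (24 − 14) / 14² = 510.2041

510.2041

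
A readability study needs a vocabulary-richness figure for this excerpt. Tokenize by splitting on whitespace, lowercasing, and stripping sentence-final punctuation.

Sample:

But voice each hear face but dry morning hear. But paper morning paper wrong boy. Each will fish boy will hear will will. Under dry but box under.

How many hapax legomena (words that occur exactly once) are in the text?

5

Frequencies: but:4, will:4, hear:3, each:2, dry:2, morning:2, paper:2, boy:2, under:2, voice:1, face:1, wrong:1, fish:1, box:1
Hapax (freq=1): box, face, fish, voice, wrong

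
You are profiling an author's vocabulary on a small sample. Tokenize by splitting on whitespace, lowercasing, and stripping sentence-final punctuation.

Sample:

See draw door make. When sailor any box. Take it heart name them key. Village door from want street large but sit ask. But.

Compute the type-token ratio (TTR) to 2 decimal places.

0.92

N = 24 tokens, V = 22 types.
TTR = V / N = 22 / 24 = 0.92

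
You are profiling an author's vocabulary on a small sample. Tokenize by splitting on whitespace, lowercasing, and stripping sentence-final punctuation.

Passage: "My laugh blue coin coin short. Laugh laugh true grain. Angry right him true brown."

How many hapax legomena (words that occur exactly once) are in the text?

8

Frequencies: laugh:3, coin:2, true:2, my:1, blue:1, short:1, grain:1, angry:1, right:1, him:1, brown:1
Hapax (freq=1): angry, blue, brown, grain, him, my, right, short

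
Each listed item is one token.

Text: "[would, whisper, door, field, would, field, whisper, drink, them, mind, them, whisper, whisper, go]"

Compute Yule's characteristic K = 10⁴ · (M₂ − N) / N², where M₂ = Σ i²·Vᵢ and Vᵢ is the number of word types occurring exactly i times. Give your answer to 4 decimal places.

918.3673

Frequencies: whisper:4, would:2, field:2, them:2, door:1, drink:1, mind:1, go:1
N = 14. Frequency spectrum: V_1=4, V_2=3, V_4=1
M₂ = 1²·4 + 2²·3 + 4²·1 = 32
K = 10000 × (32 − 14) / 14² = 918.3673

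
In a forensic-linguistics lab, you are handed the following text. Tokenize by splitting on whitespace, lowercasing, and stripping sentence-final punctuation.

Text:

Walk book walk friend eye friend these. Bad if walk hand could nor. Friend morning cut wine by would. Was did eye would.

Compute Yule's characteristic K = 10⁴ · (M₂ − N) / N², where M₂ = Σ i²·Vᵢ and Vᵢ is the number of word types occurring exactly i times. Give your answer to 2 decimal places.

Frequencies: walk:3, friend:3, eye:2, would:2, book:1, these:1, bad:1, if:1, hand:1, could:1, nor:1, morning:1, cut:1, wine:1, by:1, was:1, did:1
N = 23. Frequency spectrum: V_1=13, V_2=2, V_3=2
M₂ = 1²·13 + 2²·2 + 3²·2 = 39
K = 10000 × (39 − 23) / 23² = 302.46

302.46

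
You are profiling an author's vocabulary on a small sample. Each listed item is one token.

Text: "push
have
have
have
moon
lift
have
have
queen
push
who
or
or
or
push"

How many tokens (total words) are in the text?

Tokens: push, have, have, have, moon, lift, have, have, queen, push, who, or, or, or, push
N = 15

15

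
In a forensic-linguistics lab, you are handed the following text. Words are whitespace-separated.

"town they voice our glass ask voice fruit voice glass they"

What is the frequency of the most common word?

3

Frequencies: voice:3, they:2, glass:2, town:1, our:1, ask:1, fruit:1
Most common: 'voice' with frequency 3.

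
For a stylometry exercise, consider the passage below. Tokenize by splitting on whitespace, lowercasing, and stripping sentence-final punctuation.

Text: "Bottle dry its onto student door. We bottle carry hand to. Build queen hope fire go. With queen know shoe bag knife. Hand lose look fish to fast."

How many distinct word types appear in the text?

24

Distinct types: {bag, bottle, build, carry, door, dry, fast, fire, fish, go, hand, hope, its, knife, know, look, lose, onto, queen, shoe, student, to, we, with}
V = 24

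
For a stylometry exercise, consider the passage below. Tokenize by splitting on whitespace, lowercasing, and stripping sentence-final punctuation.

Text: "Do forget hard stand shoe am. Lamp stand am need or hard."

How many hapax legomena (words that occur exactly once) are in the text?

6

Frequencies: hard:2, stand:2, am:2, do:1, forget:1, shoe:1, lamp:1, need:1, or:1
Hapax (freq=1): do, forget, lamp, need, or, shoe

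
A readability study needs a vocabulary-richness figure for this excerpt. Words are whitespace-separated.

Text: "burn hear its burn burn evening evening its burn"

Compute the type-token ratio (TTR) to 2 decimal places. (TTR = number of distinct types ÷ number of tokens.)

N = 9 tokens, V = 4 types.
TTR = V / N = 4 / 9 = 0.44

0.44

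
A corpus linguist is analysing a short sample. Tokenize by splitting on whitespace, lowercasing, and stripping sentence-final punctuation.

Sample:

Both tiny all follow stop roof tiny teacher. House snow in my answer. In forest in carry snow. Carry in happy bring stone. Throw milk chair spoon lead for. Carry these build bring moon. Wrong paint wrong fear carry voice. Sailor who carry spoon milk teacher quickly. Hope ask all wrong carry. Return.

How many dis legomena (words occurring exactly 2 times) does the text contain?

7

Frequencies: carry:6, in:4, wrong:3, tiny:2, all:2, teacher:2, snow:2, bring:2, milk:2, spoon:2, both:1, follow:1, stop:1, roof:1, house:1, my:1, answer:1, forest:1, happy:1, stone:1, … (16 more, each freq 1)
Words with frequency 2: all, bring, milk, snow, spoon, teacher, tiny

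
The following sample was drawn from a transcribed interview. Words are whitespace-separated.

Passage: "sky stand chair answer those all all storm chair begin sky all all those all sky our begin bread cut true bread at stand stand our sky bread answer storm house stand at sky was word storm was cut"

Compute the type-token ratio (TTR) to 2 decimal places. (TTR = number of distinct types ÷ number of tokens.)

0.41

N = 39 tokens, V = 16 types.
TTR = V / N = 16 / 39 = 0.41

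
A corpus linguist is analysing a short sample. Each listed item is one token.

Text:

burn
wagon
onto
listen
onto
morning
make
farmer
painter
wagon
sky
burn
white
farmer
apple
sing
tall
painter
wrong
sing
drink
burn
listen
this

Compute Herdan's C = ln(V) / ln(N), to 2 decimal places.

N = 24, V = 16.
ln(V) = 2.772589, ln(N) = 3.178054
C = 2.772589 / 3.178054 = 0.87

0.87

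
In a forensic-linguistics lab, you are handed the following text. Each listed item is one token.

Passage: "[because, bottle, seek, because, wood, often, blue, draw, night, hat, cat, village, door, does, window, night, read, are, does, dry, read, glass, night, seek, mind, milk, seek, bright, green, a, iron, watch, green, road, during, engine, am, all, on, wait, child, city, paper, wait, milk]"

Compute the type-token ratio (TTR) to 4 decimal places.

N = 45 tokens, V = 35 types.
TTR = V / N = 35 / 45 = 0.7778

0.7778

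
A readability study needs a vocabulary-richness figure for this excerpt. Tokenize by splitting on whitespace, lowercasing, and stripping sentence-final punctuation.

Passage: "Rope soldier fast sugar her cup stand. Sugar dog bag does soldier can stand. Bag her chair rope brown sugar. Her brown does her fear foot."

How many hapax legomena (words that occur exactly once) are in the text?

Frequencies: her:4, sugar:3, rope:2, soldier:2, stand:2, bag:2, does:2, brown:2, fast:1, cup:1, dog:1, can:1, chair:1, fear:1, foot:1
Hapax (freq=1): can, chair, cup, dog, fast, fear, foot

7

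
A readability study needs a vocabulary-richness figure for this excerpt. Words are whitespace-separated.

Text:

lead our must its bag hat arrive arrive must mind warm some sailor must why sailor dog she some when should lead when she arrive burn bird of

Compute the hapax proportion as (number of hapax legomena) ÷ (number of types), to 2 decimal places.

Frequencies: must:3, arrive:3, lead:2, some:2, sailor:2, she:2, when:2, our:1, its:1, bag:1, hat:1, mind:1, warm:1, why:1, dog:1, should:1, burn:1, bird:1, of:1
Hapax count = 12; type count = 19.
Ratio = 12 / 19 = 0.63

0.63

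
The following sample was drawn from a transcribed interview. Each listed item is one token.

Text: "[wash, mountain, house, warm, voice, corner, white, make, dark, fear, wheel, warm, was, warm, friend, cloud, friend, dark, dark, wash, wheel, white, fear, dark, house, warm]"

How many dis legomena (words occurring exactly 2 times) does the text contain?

6

Frequencies: warm:4, dark:4, wash:2, house:2, white:2, fear:2, wheel:2, friend:2, mountain:1, voice:1, corner:1, make:1, was:1, cloud:1
Words with frequency 2: fear, friend, house, wash, wheel, white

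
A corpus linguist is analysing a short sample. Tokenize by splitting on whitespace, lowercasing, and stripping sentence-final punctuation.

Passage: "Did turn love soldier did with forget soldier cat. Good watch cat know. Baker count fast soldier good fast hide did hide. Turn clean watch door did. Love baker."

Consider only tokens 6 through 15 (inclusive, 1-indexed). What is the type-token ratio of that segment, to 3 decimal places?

Segment tokens 6–15: with, forget, soldier, cat, good, watch, cat, know, baker, count
Segment N = 10, segment V = 9.
TTR = 9 / 10 = 0.900

0.900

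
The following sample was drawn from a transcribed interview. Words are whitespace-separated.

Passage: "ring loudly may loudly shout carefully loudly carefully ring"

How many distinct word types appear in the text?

Distinct types: {carefully, loudly, may, ring, shout}
V = 5

5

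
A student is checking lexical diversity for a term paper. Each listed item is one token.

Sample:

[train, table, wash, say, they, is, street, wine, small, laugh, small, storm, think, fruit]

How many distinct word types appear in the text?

13

Distinct types: {fruit, is, laugh, say, small, storm, street, table, they, think, train, wash, wine}
V = 13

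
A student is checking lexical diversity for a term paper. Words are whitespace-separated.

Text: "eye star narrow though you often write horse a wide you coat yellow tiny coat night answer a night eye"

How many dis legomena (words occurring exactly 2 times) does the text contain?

Frequencies: eye:2, you:2, a:2, coat:2, night:2, star:1, narrow:1, though:1, often:1, write:1, horse:1, wide:1, yellow:1, tiny:1, answer:1
Words with frequency 2: a, coat, eye, night, you

5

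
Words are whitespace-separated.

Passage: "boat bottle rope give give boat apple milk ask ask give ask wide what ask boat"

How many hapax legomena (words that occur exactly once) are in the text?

Frequencies: ask:4, boat:3, give:3, bottle:1, rope:1, apple:1, milk:1, wide:1, what:1
Hapax (freq=1): apple, bottle, milk, rope, what, wide

6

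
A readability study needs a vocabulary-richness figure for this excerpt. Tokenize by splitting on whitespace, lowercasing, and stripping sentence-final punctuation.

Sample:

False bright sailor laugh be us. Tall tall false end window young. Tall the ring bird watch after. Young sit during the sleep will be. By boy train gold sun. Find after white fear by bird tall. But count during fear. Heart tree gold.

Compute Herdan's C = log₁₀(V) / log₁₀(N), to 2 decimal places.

0.91

N = 44, V = 31.
log₁₀(V) = 1.491362, log₁₀(N) = 1.643453
C = 1.491362 / 1.643453 = 0.91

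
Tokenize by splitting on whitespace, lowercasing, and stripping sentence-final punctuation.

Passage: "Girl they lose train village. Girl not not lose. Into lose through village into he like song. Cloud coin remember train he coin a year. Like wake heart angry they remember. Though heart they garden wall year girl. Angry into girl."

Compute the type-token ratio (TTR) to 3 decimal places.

N = 41 tokens, V = 22 types.
TTR = V / N = 22 / 41 = 0.537

0.537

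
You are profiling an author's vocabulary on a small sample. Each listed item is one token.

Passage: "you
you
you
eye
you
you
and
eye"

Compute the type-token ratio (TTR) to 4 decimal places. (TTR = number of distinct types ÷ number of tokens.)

0.3750

N = 8 tokens, V = 3 types.
TTR = V / N = 3 / 8 = 0.3750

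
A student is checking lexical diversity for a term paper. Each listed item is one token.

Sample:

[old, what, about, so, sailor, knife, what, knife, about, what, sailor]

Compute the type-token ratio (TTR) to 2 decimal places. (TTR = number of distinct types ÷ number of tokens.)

0.55

N = 11 tokens, V = 6 types.
TTR = V / N = 6 / 11 = 0.55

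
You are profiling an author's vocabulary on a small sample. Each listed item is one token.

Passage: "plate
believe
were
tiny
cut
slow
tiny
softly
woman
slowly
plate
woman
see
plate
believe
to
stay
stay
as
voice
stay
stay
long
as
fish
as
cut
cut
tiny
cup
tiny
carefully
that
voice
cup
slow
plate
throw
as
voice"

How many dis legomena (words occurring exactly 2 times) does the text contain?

Frequencies: plate:4, tiny:4, stay:4, as:4, cut:3, voice:3, believe:2, slow:2, woman:2, cup:2, were:1, softly:1, slowly:1, see:1, to:1, long:1, fish:1, carefully:1, that:1, throw:1
Words with frequency 2: believe, cup, slow, woman

4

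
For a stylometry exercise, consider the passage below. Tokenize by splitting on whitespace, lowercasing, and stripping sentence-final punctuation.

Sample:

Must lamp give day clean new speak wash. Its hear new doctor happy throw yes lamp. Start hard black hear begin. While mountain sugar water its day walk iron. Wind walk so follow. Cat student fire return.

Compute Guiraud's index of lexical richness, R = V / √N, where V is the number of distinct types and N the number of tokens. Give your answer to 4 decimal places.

N = 37, V = 31.
√N = 6.082763
R = 31 / 6.082763 = 5.0964

5.0964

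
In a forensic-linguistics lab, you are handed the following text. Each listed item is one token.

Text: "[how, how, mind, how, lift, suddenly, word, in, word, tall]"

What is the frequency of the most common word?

3

Frequencies: how:3, word:2, mind:1, lift:1, suddenly:1, in:1, tall:1
Most common: 'how' with frequency 3.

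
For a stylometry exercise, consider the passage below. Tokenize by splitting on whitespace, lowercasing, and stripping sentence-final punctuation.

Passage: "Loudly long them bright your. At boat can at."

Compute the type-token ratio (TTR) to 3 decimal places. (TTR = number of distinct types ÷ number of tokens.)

0.889

N = 9 tokens, V = 8 types.
TTR = V / N = 8 / 9 = 0.889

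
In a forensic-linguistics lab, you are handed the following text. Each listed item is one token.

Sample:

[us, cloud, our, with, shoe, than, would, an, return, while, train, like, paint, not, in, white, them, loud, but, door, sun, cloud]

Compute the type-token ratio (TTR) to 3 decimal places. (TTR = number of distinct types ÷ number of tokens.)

0.955

N = 22 tokens, V = 21 types.
TTR = V / N = 21 / 22 = 0.955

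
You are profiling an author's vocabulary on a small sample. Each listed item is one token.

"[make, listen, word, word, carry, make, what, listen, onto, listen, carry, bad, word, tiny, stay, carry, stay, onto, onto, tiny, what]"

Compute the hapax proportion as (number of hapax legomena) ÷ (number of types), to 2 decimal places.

Frequencies: listen:3, word:3, carry:3, onto:3, make:2, what:2, tiny:2, stay:2, bad:1
Hapax count = 1; type count = 9.
Ratio = 1 / 9 = 0.11

0.11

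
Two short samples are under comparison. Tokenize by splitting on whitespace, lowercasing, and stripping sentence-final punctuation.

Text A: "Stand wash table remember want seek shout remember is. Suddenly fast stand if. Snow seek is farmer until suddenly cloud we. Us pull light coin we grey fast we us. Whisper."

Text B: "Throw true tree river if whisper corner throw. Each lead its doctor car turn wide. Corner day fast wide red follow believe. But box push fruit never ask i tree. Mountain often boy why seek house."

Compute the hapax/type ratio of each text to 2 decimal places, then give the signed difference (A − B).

A: hapax=14, V=22, ratio=0.64
B: hapax=28, V=32, ratio=0.88
Difference = 0.64 − 0.88 = -0.24

-0.24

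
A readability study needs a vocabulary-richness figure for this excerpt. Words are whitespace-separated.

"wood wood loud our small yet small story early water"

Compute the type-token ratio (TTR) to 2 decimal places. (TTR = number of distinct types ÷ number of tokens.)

N = 10 tokens, V = 8 types.
TTR = V / N = 8 / 10 = 0.80

0.80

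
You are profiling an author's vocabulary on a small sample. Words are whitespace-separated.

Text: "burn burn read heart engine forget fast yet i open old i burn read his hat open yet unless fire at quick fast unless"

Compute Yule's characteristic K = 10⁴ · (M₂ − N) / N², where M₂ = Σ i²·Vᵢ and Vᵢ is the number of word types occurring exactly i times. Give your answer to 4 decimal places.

312.5000

Frequencies: burn:3, read:2, fast:2, yet:2, i:2, open:2, unless:2, heart:1, engine:1, forget:1, old:1, his:1, hat:1, fire:1, at:1, quick:1
N = 24. Frequency spectrum: V_1=9, V_2=6, V_3=1
M₂ = 1²·9 + 2²·6 + 3²·1 = 42
K = 10000 × (42 − 24) / 24² = 312.5000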